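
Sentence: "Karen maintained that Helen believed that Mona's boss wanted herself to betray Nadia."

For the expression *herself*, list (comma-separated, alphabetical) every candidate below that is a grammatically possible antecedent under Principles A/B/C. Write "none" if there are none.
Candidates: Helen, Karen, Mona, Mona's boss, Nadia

*herself* is a reflexive; Principle A requires it to be bound within its binding domain — the clause headed by 'wanted'.
— Helen: subject of the clause headed by 'believed'; c-commands the reflexive but lies outside its binding domain — cannot bind it (Principle A).
— Karen: subject of the matrix clause; c-commands the reflexive but lies outside its binding domain — cannot bind it (Principle A).
— Mona: possessor inside the subject DP of the clause headed by 'wanted'; does not c-command the reflexive — cannot bind it (Principle A).
— Mona's boss: subject of the clause headed by 'wanted'; c-commands the reflexive within its binding domain — allowed (Principle A).
— Nadia: object of the clause headed by 'betray'; does not c-command the reflexive — cannot bind it (Principle A).

Mona's boss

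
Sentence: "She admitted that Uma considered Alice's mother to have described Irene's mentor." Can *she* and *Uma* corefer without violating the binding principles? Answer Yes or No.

No

*Uma* is an R-expression; Principle C requires it to be free (not bound by any c-commanding expression).
— she: subject of the matrix clause; the pronoun c-commands the R-expression — coreference blocked (Principle C).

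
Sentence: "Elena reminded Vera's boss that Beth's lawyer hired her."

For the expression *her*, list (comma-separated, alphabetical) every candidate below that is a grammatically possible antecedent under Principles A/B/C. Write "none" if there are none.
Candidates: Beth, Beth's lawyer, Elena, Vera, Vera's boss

*her* is a pronoun; Principle B requires it to be free in its binding domain — the clause headed by 'hired'.
— Beth: possessor inside the subject DP of the clause headed by 'hired'; does not c-command the pronoun — Principle B does not apply; allowed.
— Beth's lawyer: subject of the clause headed by 'hired'; c-commands the pronoun within its binding domain — blocked (Principle B).
— Elena: subject of the matrix clause; c-commands the pronoun but lies outside its binding domain — allowed.
— Vera: possessor inside the object DP of the matrix clause; does not c-command the pronoun — Principle B does not apply; allowed.
— Vera's boss: object of the matrix clause; c-commands the pronoun but lies outside its binding domain — allowed.

Beth, Elena, Vera, Vera's boss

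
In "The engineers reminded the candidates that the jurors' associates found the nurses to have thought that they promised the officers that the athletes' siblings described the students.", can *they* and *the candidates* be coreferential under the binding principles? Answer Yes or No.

*the candidates* is an R-expression; Principle C requires it to be free (not bound by any c-commanding expression).
— they: subject of the clause headed by 'promised'; the pronoun does not c-command the R-expression — coreference allowed.

Yes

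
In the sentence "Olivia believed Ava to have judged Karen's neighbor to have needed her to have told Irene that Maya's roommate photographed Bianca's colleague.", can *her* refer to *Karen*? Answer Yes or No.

*her* is a pronoun; Principle B requires it to be free in its binding domain — the clause headed by 'needed'.
— Karen: possessor inside the subject DP of the clause headed by 'needed'; does not c-command the pronoun — Principle B does not apply; allowed.

Yes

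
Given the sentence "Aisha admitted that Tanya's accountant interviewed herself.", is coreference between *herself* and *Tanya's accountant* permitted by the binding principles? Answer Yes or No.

*herself* is a reflexive; Principle A requires it to be bound within its binding domain — the clause headed by 'interviewed'.
— Tanya's accountant: subject of the clause headed by 'interviewed'; c-commands the reflexive within its binding domain — allowed (Principle A).

Yes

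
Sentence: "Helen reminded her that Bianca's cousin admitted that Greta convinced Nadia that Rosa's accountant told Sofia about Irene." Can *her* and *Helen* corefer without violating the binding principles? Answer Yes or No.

*Helen* is an R-expression; Principle C requires it to be free (not bound by any c-commanding expression).
— her: object of the matrix clause; the R-expression locally c-commands the pronoun — coreference blocked (Principle B on the pronoun).

No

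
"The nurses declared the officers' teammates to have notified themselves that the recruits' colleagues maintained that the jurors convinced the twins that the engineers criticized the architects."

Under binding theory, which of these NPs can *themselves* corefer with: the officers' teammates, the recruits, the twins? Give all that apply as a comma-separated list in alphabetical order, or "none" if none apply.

the officers' teammates

*themselves* is a reflexive; Principle A requires it to be bound within its binding domain — the clause headed by 'notified'.
— the officers' teammates: subject of the clause headed by 'notified'; c-commands the reflexive within its binding domain — allowed (Principle A).
— the recruits: possessor inside the subject DP of the clause headed by 'maintained'; does not c-command the reflexive — cannot bind it (Principle A).
— the twins: object of the clause headed by 'convinced'; does not c-command the reflexive — cannot bind it (Principle A).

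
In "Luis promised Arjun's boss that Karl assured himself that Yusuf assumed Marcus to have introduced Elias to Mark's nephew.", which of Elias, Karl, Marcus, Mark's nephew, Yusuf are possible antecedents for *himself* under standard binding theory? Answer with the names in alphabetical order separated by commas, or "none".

*himself* is a reflexive; Principle A requires it to be bound within its binding domain — the clause headed by 'assured'.
— Elias: object of the clause headed by 'introduced'; does not c-command the reflexive — cannot bind it (Principle A).
— Karl: subject of the clause headed by 'assured'; c-commands the reflexive within its binding domain — allowed (Principle A).
— Marcus: subject of the clause headed by 'introduced'; does not c-command the reflexive — cannot bind it (Principle A).
— Mark's nephew: second object of the clause headed by 'introduced'; does not c-command the reflexive — cannot bind it (Principle A).
— Yusuf: subject of the clause headed by 'assumed'; does not c-command the reflexive — cannot bind it (Principle A).

Karl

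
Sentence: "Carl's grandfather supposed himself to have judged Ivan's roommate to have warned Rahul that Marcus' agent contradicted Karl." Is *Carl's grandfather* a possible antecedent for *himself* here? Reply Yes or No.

*himself* is a reflexive; Principle A requires it to be bound within its binding domain — the matrix clause.
— Carl's grandfather: subject of the matrix clause; c-commands the reflexive within its binding domain — allowed (Principle A).

Yes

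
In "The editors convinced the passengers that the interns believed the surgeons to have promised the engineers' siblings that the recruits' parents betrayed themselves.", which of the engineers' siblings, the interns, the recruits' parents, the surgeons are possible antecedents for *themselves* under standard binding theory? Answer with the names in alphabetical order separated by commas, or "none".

the recruits' parents

*themselves* is a reflexive; Principle A requires it to be bound within its binding domain — the clause headed by 'betrayed'.
— the engineers' siblings: object of the clause headed by 'promised'; c-commands the reflexive but lies outside its binding domain — cannot bind it (Principle A).
— the interns: subject of the clause headed by 'believed'; c-commands the reflexive but lies outside its binding domain — cannot bind it (Principle A).
— the recruits' parents: subject of the clause headed by 'betrayed'; c-commands the reflexive within its binding domain — allowed (Principle A).
— the surgeons: subject of the clause headed by 'promised'; c-commands the reflexive but lies outside its binding domain — cannot bind it (Principle A).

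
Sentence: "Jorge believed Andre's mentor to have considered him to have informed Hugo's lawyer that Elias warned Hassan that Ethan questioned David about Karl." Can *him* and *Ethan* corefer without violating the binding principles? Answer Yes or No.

*Ethan* is an R-expression; Principle C requires it to be free (not bound by any c-commanding expression).
— him: subject of the clause headed by 'informed'; the pronoun c-commands the R-expression — coreference blocked (Principle C).

No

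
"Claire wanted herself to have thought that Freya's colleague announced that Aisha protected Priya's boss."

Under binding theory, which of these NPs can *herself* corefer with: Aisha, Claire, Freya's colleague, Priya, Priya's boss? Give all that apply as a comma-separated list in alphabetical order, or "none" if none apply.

Claire

*herself* is a reflexive; Principle A requires it to be bound within its binding domain — the matrix clause.
— Aisha: subject of the clause headed by 'protected'; does not c-command the reflexive — cannot bind it (Principle A).
— Claire: subject of the matrix clause; c-commands the reflexive within its binding domain — allowed (Principle A).
— Freya's colleague: subject of the clause headed by 'announced'; does not c-command the reflexive — cannot bind it (Principle A).
— Priya: possessor inside the object DP of the clause headed by 'protected'; does not c-command the reflexive — cannot bind it (Principle A).
— Priya's boss: object of the clause headed by 'protected'; does not c-command the reflexive — cannot bind it (Principle A).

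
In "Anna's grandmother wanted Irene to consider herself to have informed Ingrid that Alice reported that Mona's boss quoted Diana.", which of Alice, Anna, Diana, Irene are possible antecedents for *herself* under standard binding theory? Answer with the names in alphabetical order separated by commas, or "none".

Irene

*herself* is a reflexive; Principle A requires it to be bound within its binding domain — the clause headed by 'consider'.
— Alice: subject of the clause headed by 'reported'; does not c-command the reflexive — cannot bind it (Principle A).
— Anna: possessor inside the subject DP of the matrix clause; does not c-command the reflexive — cannot bind it (Principle A).
— Diana: object of the clause headed by 'quoted'; does not c-command the reflexive — cannot bind it (Principle A).
— Irene: subject of the clause headed by 'consider'; c-commands the reflexive within its binding domain — allowed (Principle A).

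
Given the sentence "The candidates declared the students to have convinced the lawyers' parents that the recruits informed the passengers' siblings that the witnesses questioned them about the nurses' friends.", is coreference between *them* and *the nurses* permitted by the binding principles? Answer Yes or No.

*them* is a pronoun; Principle B requires it to be free in its binding domain — the clause headed by 'questioned'.
— the nurses: possessor inside the second object DP of the clause headed by 'questioned'; is c-commanded by the pronoun; coreference would bind this R-expression — blocked (Principle C).

No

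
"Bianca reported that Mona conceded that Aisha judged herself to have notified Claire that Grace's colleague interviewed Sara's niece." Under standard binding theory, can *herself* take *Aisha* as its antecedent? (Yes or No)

*herself* is a reflexive; Principle A requires it to be bound within its binding domain — the clause headed by 'judged'.
— Aisha: subject of the clause headed by 'judged'; c-commands the reflexive within its binding domain — allowed (Principle A).

Yes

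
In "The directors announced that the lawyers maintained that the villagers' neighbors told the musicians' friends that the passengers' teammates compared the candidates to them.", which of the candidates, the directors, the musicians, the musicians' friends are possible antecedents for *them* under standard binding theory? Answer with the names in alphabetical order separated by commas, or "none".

*them* is a pronoun; Principle B requires it to be free in its binding domain — the clause headed by 'compared'.
— the candidates: object of the clause headed by 'compared'; c-commands the pronoun within its binding domain — blocked (Principle B).
— the directors: subject of the matrix clause; c-commands the pronoun but lies outside its binding domain — allowed.
— the musicians: possessor inside the object DP of the clause headed by 'told'; does not c-command the pronoun — Principle B does not apply; allowed.
— the musicians' friends: object of the clause headed by 'told'; c-commands the pronoun but lies outside its binding domain — allowed.

the directors, the musicians, the musicians' friends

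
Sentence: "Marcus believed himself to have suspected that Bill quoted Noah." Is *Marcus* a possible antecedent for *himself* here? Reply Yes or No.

*himself* is a reflexive; Principle A requires it to be bound within its binding domain — the matrix clause.
— Marcus: subject of the matrix clause; c-commands the reflexive within its binding domain — allowed (Principle A).

Yes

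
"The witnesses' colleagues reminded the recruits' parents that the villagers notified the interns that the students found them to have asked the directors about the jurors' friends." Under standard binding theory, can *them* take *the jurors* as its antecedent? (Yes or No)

No

*them* is a pronoun; Principle B requires it to be free in its binding domain — the clause headed by 'found'.
— the jurors: possessor inside the second object DP of the clause headed by 'asked'; is c-commanded by the pronoun; coreference would bind this R-expression — blocked (Principle C).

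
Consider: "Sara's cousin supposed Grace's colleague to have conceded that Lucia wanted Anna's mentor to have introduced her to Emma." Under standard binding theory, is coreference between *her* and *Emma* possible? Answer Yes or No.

*Emma* is an R-expression; Principle C requires it to be free (not bound by any c-commanding expression).
— her: object of the clause headed by 'introduced'; the pronoun c-commands the R-expression — coreference blocked (Principle C).

No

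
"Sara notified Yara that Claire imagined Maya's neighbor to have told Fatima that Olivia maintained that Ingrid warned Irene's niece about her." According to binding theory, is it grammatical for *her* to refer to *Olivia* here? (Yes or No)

Yes

*Olivia* is an R-expression; Principle C requires it to be free (not bound by any c-commanding expression).
— her: second object of the clause headed by 'warned'; the pronoun does not c-command the R-expression — coreference allowed.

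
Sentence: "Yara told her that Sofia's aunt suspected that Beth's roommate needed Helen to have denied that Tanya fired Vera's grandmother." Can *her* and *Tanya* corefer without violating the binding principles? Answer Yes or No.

No

*Tanya* is an R-expression; Principle C requires it to be free (not bound by any c-commanding expression).
— her: object of the matrix clause; the pronoun c-commands the R-expression — coreference blocked (Principle C).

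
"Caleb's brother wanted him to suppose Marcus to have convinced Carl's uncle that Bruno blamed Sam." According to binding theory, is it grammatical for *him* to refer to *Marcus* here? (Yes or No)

No

*Marcus* is an R-expression; Principle C requires it to be free (not bound by any c-commanding expression).
— him: subject of the clause headed by 'suppose'; the pronoun c-commands the R-expression — coreference blocked (Principle C).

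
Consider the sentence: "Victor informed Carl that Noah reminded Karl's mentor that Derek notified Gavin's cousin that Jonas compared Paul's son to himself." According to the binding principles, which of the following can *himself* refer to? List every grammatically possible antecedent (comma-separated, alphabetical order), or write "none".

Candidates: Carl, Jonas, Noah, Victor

Jonas

*himself* is a reflexive; Principle A requires it to be bound within its binding domain — the clause headed by 'compared'.
— Carl: object of the matrix clause; c-commands the reflexive but lies outside its binding domain — cannot bind it (Principle A).
— Jonas: subject of the clause headed by 'compared'; c-commands the reflexive within its binding domain — allowed (Principle A).
— Noah: subject of the clause headed by 'reminded'; c-commands the reflexive but lies outside its binding domain — cannot bind it (Principle A).
— Victor: subject of the matrix clause; c-commands the reflexive but lies outside its binding domain — cannot bind it (Principle A).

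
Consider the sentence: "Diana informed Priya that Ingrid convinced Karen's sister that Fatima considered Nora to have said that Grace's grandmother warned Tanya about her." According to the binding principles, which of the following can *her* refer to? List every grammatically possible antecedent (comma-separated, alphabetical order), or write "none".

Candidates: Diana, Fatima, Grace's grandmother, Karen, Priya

*her* is a pronoun; Principle B requires it to be free in its binding domain — the clause headed by 'warned'.
— Diana: subject of the matrix clause; c-commands the pronoun but lies outside its binding domain — allowed.
— Fatima: subject of the clause headed by 'considered'; c-commands the pronoun but lies outside its binding domain — allowed.
— Grace's grandmother: subject of the clause headed by 'warned'; c-commands the pronoun within its binding domain — blocked (Principle B).
— Karen: possessor inside the object DP of the clause headed by 'convinced'; does not c-command the pronoun — Principle B does not apply; allowed.
— Priya: object of the matrix clause; c-commands the pronoun but lies outside its binding domain — allowed.

Diana, Fatima, Karen, Priya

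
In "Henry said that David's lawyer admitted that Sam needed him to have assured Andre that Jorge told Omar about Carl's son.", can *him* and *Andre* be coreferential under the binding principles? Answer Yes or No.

*Andre* is an R-expression; Principle C requires it to be free (not bound by any c-commanding expression).
— him: subject of the clause headed by 'assured'; the pronoun c-commands the R-expression — coreference blocked (Principle C).

No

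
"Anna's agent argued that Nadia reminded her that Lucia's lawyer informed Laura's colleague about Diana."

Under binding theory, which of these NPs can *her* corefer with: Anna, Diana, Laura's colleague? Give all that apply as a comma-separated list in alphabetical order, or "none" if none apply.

*her* is a pronoun; Principle B requires it to be free in its binding domain — the clause headed by 'reminded'.
— Anna: possessor inside the subject DP of the matrix clause; does not c-command the pronoun — Principle B does not apply; allowed.
— Diana: second object of the clause headed by 'informed'; is c-commanded by the pronoun; coreference would bind this R-expression — blocked (Principle C).
— Laura's colleague: object of the clause headed by 'informed'; is c-commanded by the pronoun; coreference would bind this R-expression — blocked (Principle C).

Anna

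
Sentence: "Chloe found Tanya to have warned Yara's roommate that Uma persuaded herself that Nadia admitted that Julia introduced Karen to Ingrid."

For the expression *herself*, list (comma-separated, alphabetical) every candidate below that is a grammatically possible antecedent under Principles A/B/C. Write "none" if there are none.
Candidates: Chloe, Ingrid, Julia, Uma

*herself* is a reflexive; Principle A requires it to be bound within its binding domain — the clause headed by 'persuaded'.
— Chloe: subject of the matrix clause; c-commands the reflexive but lies outside its binding domain — cannot bind it (Principle A).
— Ingrid: second object of the clause headed by 'introduced'; does not c-command the reflexive — cannot bind it (Principle A).
— Julia: subject of the clause headed by 'introduced'; does not c-command the reflexive — cannot bind it (Principle A).
— Uma: subject of the clause headed by 'persuaded'; c-commands the reflexive within its binding domain — allowed (Principle A).

Uma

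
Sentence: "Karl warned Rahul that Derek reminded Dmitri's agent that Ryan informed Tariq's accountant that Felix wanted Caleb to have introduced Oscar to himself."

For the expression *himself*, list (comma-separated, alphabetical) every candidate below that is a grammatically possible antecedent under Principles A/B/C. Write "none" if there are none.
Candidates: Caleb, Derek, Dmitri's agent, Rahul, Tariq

*himself* is a reflexive; Principle A requires it to be bound within its binding domain — the clause headed by 'introduced'.
— Caleb: subject of the clause headed by 'introduced'; c-commands the reflexive within its binding domain — allowed (Principle A).
— Derek: subject of the clause headed by 'reminded'; c-commands the reflexive but lies outside its binding domain — cannot bind it (Principle A).
— Dmitri's agent: object of the clause headed by 'reminded'; c-commands the reflexive but lies outside its binding domain — cannot bind it (Principle A).
— Rahul: object of the matrix clause; c-commands the reflexive but lies outside its binding domain — cannot bind it (Principle A).
— Tariq: possessor inside the object DP of the clause headed by 'informed'; does not c-command the reflexive — cannot bind it (Principle A).

Caleb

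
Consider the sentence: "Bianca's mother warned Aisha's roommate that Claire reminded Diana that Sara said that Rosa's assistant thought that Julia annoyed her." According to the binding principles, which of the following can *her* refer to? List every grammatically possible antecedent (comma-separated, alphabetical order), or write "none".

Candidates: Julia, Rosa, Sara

*her* is a pronoun; Principle B requires it to be free in its binding domain — the clause headed by 'annoyed'.
— Julia: subject of the clause headed by 'annoyed'; c-commands the pronoun within its binding domain — blocked (Principle B).
— Rosa: possessor inside the subject DP of the clause headed by 'thought'; does not c-command the pronoun — Principle B does not apply; allowed.
— Sara: subject of the clause headed by 'said'; c-commands the pronoun but lies outside its binding domain — allowed.

Rosa, Sara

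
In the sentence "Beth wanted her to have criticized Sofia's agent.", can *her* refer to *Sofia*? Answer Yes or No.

*her* is a pronoun; Principle B requires it to be free in its binding domain — the matrix clause.
— Sofia: possessor inside the object DP of the clause headed by 'criticized'; is c-commanded by the pronoun; coreference would bind this R-expression — blocked (Principle C).

No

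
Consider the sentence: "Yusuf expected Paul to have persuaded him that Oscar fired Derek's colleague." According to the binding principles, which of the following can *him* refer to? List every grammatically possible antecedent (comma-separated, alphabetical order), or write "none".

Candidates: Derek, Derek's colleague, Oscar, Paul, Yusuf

Yusuf

*him* is a pronoun; Principle B requires it to be free in its binding domain — the clause headed by 'persuaded'.
— Derek: possessor inside the object DP of the clause headed by 'fired'; is c-commanded by the pronoun; coreference would bind this R-expression — blocked (Principle C).
— Derek's colleague: object of the clause headed by 'fired'; is c-commanded by the pronoun; coreference would bind this R-expression — blocked (Principle C).
— Oscar: subject of the clause headed by 'fired'; is c-commanded by the pronoun; coreference would bind this R-expression — blocked (Principle C).
— Paul: subject of the clause headed by 'persuaded'; c-commands the pronoun within its binding domain — blocked (Principle B).
— Yusuf: subject of the matrix clause; c-commands the pronoun but lies outside its binding domain — allowed.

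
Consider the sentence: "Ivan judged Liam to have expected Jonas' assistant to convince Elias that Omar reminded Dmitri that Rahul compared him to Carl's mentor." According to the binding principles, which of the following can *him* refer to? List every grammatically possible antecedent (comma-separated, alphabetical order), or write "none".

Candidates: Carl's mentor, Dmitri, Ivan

*him* is a pronoun; Principle B requires it to be free in its binding domain — the clause headed by 'compared'.
— Carl's mentor: second object of the clause headed by 'compared'; is c-commanded by the pronoun; coreference would bind this R-expression — blocked (Principle C).
— Dmitri: object of the clause headed by 'reminded'; c-commands the pronoun but lies outside its binding domain — allowed.
— Ivan: subject of the matrix clause; c-commands the pronoun but lies outside its binding domain — allowed.

Dmitri, Ivan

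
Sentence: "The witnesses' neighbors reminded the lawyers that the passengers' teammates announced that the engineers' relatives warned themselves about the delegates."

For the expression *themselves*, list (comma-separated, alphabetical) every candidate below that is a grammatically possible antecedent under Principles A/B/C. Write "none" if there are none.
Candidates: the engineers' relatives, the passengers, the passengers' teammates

the engineers' relatives

*themselves* is a reflexive; Principle A requires it to be bound within its binding domain — the clause headed by 'warned'.
— the engineers' relatives: subject of the clause headed by 'warned'; c-commands the reflexive within its binding domain — allowed (Principle A).
— the passengers: possessor inside the subject DP of the clause headed by 'announced'; does not c-command the reflexive — cannot bind it (Principle A).
— the passengers' teammates: subject of the clause headed by 'announced'; c-commands the reflexive but lies outside its binding domain — cannot bind it (Principle A).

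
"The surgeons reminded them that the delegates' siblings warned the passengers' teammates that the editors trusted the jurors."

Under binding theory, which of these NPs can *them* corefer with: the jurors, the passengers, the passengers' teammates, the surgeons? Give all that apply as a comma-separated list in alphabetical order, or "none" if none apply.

none

*them* is a pronoun; Principle B requires it to be free in its binding domain — the matrix clause.
— the jurors: object of the clause headed by 'trusted'; is c-commanded by the pronoun; coreference would bind this R-expression — blocked (Principle C).
— the passengers: possessor inside the object DP of the clause headed by 'warned'; is c-commanded by the pronoun; coreference would bind this R-expression — blocked (Principle C).
— the passengers' teammates: object of the clause headed by 'warned'; is c-commanded by the pronoun; coreference would bind this R-expression — blocked (Principle C).
— the surgeons: subject of the matrix clause; c-commands the pronoun within its binding domain — blocked (Principle B).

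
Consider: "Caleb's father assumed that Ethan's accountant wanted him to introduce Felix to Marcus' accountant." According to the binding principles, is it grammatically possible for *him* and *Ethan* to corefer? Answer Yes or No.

*him* is a pronoun; Principle B requires it to be free in its binding domain — the clause headed by 'wanted'.
— Ethan: possessor inside the subject DP of the clause headed by 'wanted'; does not c-command the pronoun — Principle B does not apply; allowed.

Yes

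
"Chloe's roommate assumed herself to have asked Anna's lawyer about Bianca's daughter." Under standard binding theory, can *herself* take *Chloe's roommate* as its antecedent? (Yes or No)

Yes

*herself* is a reflexive; Principle A requires it to be bound within its binding domain — the matrix clause.
— Chloe's roommate: subject of the matrix clause; c-commands the reflexive within its binding domain — allowed (Principle A).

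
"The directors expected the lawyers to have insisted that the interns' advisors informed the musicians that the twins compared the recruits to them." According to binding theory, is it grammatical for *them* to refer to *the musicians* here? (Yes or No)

*the musicians* is an R-expression; Principle C requires it to be free (not bound by any c-commanding expression).
— them: second object of the clause headed by 'compared'; the pronoun does not c-command the R-expression — coreference allowed.

Yes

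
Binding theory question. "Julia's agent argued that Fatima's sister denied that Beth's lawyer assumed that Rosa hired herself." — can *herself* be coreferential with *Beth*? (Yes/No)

No

*herself* is a reflexive; Principle A requires it to be bound within its binding domain — the clause headed by 'hired'.
— Beth: possessor inside the subject DP of the clause headed by 'assumed'; does not c-command the reflexive — cannot bind it (Principle A).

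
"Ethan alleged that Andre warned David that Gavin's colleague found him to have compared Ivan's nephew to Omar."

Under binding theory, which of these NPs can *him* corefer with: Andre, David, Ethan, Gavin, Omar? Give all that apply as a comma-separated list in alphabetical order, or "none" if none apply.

*him* is a pronoun; Principle B requires it to be free in its binding domain — the clause headed by 'found'.
— Andre: subject of the clause headed by 'warned'; c-commands the pronoun but lies outside its binding domain — allowed.
— David: object of the clause headed by 'warned'; c-commands the pronoun but lies outside its binding domain — allowed.
— Ethan: subject of the matrix clause; c-commands the pronoun but lies outside its binding domain — allowed.
— Gavin: possessor inside the subject DP of the clause headed by 'found'; does not c-command the pronoun — Principle B does not apply; allowed.
— Omar: second object of the clause headed by 'compared'; is c-commanded by the pronoun; coreference would bind this R-expression — blocked (Principle C).

Andre, David, Ethan, Gavin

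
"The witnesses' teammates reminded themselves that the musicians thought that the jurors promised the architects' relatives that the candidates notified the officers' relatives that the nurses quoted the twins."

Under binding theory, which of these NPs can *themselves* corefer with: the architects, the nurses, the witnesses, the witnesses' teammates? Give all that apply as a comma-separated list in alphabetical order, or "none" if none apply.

*themselves* is a reflexive; Principle A requires it to be bound within its binding domain — the matrix clause.
— the architects: possessor inside the object DP of the clause headed by 'promised'; does not c-command the reflexive — cannot bind it (Principle A).
— the nurses: subject of the clause headed by 'quoted'; does not c-command the reflexive — cannot bind it (Principle A).
— the witnesses: possessor inside the subject DP of the matrix clause; does not c-command the reflexive — cannot bind it (Principle A).
— the witnesses' teammates: subject of the matrix clause; c-commands the reflexive within its binding domain — allowed (Principle A).

the witnesses' teammates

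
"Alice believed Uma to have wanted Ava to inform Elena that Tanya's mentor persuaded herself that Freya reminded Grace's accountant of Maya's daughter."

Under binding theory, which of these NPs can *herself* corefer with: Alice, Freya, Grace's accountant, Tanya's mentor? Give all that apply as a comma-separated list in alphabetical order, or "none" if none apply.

*herself* is a reflexive; Principle A requires it to be bound within its binding domain — the clause headed by 'persuaded'.
— Alice: subject of the matrix clause; c-commands the reflexive but lies outside its binding domain — cannot bind it (Principle A).
— Freya: subject of the clause headed by 'reminded'; does not c-command the reflexive — cannot bind it (Principle A).
— Grace's accountant: object of the clause headed by 'reminded'; does not c-command the reflexive — cannot bind it (Principle A).
— Tanya's mentor: subject of the clause headed by 'persuaded'; c-commands the reflexive within its binding domain — allowed (Principle A).

Tanya's mentor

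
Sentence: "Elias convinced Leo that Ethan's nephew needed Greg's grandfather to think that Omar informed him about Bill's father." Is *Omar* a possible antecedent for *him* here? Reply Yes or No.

*him* is a pronoun; Principle B requires it to be free in its binding domain — the clause headed by 'informed'.
— Omar: subject of the clause headed by 'informed'; c-commands the pronoun within its binding domain — blocked (Principle B).

No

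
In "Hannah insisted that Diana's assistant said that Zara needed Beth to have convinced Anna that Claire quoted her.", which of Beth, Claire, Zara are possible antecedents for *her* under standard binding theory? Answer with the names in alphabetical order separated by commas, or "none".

*her* is a pronoun; Principle B requires it to be free in its binding domain — the clause headed by 'quoted'.
— Beth: subject of the clause headed by 'convinced'; c-commands the pronoun but lies outside its binding domain — allowed.
— Claire: subject of the clause headed by 'quoted'; c-commands the pronoun within its binding domain — blocked (Principle B).
— Zara: subject of the clause headed by 'needed'; c-commands the pronoun but lies outside its binding domain — allowed.

Beth, Zara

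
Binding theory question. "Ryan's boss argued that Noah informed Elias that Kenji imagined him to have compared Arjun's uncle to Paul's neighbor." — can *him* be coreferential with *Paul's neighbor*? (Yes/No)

No

*him* is a pronoun; Principle B requires it to be free in its binding domain — the clause headed by 'imagined'.
— Paul's neighbor: second object of the clause headed by 'compared'; is c-commanded by the pronoun; coreference would bind this R-expression — blocked (Principle C).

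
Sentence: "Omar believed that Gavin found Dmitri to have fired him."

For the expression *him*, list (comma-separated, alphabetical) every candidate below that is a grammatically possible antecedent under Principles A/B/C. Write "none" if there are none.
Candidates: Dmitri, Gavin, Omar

*him* is a pronoun; Principle B requires it to be free in its binding domain — the clause headed by 'fired'.
— Dmitri: subject of the clause headed by 'fired'; c-commands the pronoun within its binding domain — blocked (Principle B).
— Gavin: subject of the clause headed by 'found'; c-commands the pronoun but lies outside its binding domain — allowed.
— Omar: subject of the matrix clause; c-commands the pronoun but lies outside its binding domain — allowed.

Gavin, Omar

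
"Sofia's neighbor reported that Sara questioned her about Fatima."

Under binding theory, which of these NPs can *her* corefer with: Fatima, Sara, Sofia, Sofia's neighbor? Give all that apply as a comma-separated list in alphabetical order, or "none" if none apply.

Sofia, Sofia's neighbor

*her* is a pronoun; Principle B requires it to be free in its binding domain — the clause headed by 'questioned'.
— Fatima: second object of the clause headed by 'questioned'; is c-commanded by the pronoun; coreference would bind this R-expression — blocked (Principle C).
— Sara: subject of the clause headed by 'questioned'; c-commands the pronoun within its binding domain — blocked (Principle B).
— Sofia: possessor inside the subject DP of the matrix clause; does not c-command the pronoun — Principle B does not apply; allowed.
— Sofia's neighbor: subject of the matrix clause; c-commands the pronoun but lies outside its binding domain — allowed.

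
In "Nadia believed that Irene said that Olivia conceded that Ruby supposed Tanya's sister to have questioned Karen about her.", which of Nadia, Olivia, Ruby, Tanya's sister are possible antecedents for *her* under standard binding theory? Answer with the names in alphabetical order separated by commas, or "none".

*her* is a pronoun; Principle B requires it to be free in its binding domain — the clause headed by 'questioned'.
— Nadia: subject of the matrix clause; c-commands the pronoun but lies outside its binding domain — allowed.
— Olivia: subject of the clause headed by 'conceded'; c-commands the pronoun but lies outside its binding domain — allowed.
— Ruby: subject of the clause headed by 'supposed'; c-commands the pronoun but lies outside its binding domain — allowed.
— Tanya's sister: subject of the clause headed by 'questioned'; c-commands the pronoun within its binding domain — blocked (Principle B).

Nadia, Olivia, Ruby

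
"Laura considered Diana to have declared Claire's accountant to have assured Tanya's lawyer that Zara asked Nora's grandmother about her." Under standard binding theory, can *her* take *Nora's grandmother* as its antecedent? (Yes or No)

No

*her* is a pronoun; Principle B requires it to be free in its binding domain — the clause headed by 'asked'.
— Nora's grandmother: object of the clause headed by 'asked'; c-commands the pronoun within its binding domain — blocked (Principle B).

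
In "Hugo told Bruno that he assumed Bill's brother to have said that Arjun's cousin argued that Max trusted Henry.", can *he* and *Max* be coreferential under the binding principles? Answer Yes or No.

No

*Max* is an R-expression; Principle C requires it to be free (not bound by any c-commanding expression).
— he: subject of the clause headed by 'assumed'; the pronoun c-commands the R-expression — coreference blocked (Principle C).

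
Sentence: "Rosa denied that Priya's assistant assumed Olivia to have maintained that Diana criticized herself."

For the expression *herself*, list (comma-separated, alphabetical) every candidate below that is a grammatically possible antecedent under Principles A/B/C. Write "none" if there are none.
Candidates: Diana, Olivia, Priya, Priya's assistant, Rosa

Diana

*herself* is a reflexive; Principle A requires it to be bound within its binding domain — the clause headed by 'criticized'.
— Diana: subject of the clause headed by 'criticized'; c-commands the reflexive within its binding domain — allowed (Principle A).
— Olivia: subject of the clause headed by 'maintained'; c-commands the reflexive but lies outside its binding domain — cannot bind it (Principle A).
— Priya: possessor inside the subject DP of the clause headed by 'assumed'; does not c-command the reflexive — cannot bind it (Principle A).
— Priya's assistant: subject of the clause headed by 'assumed'; c-commands the reflexive but lies outside its binding domain — cannot bind it (Principle A).
— Rosa: subject of the matrix clause; c-commands the reflexive but lies outside its binding domain — cannot bind it (Principle A).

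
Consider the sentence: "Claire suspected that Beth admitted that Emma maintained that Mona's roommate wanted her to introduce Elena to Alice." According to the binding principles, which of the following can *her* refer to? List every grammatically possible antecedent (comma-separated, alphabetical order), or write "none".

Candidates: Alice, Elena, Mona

*her* is a pronoun; Principle B requires it to be free in its binding domain — the clause headed by 'wanted'.
— Alice: second object of the clause headed by 'introduce'; is c-commanded by the pronoun; coreference would bind this R-expression — blocked (Principle C).
— Elena: object of the clause headed by 'introduce'; is c-commanded by the pronoun; coreference would bind this R-expression — blocked (Principle C).
— Mona: possessor inside the subject DP of the clause headed by 'wanted'; does not c-command the pronoun — Principle B does not apply; allowed.

Mona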